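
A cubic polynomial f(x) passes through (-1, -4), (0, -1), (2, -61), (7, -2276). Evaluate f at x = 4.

-449

Using the Lagrange interpolation formula with nodes -1, 0, 2, 7:
  L_0(x) = x(x - 2)(x - 7) / -24
  L_1(x) = (x + 1)(x - 2)(x - 7) / 14
  L_2(x) = (x + 1)x(x - 7) / -30
  L_3(x) = (x + 1)x(x - 2) / 280
Then f(x) = -4·L_0(x) - 1·L_1(x) - 61·L_2(x) - 2276·L_3(x).
Expanding and collecting terms gives f(x) = -6x³ - 5x² + 4x - 1.
Evaluating at x = 4: f(4) = -449.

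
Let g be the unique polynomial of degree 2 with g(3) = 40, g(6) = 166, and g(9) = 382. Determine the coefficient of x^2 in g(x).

5

Write g(x) = ax^2 + bx + c. Substituting each data point gives a linear system:
  9a + 3b + c = 40
  36a + 6b + c = 166
  81a + 9b + c = 382
Solving the system yields a = 5, b = -3, c = 4.
So g(x) = 5x^2 - 3x + 4.
The leading coefficient is 5.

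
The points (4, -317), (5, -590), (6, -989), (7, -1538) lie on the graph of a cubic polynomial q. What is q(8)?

Forward differences of the values at s = 4, 5, 6, 7:
  q  : -317  -590  -989  -1538
  Δ  : -273  -399  -549
  Δ^2: -126  -150
  Δ^3: -24
The third differences are constant, confirming degree 3.
Interpolating (Newton forward form) and evaluating at s = 8 gives q(8) = -2261.

-2261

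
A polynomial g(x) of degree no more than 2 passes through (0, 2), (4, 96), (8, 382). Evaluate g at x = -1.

17/2

Write g(x) = ax^2 + bx + c. Substituting each data point gives a linear system:
  c = 2
  16a + 4b + c = 96
  64a + 8b + c = 382
Solving the system yields a = 6, b = -1/2, c = 2.
So g(x) = 6x² - (1/2)x + 2.
Then g(-1) = 17/2.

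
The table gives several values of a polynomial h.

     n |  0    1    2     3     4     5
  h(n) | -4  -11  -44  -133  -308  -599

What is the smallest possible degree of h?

Forward differences of the values at n = 0, 1, 2, 3, 4, 5:
  h  : -4  -11  -44  -133  -308  -599
  Δ  : -7  -33  -89  -175  -291
  Δ^2: -26  -56  -86  -116
  Δ^3: -30  -30  -30
  Δ^4: 0  0
  Δ^5: 0
The third differences are constant (-30) and nonzero, while all higher differences vanish, so the minimal degree is 3.

3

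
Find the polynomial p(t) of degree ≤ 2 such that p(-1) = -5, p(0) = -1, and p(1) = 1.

p(t) = -t^2 + 3t - 1

Using the Lagrange interpolation formula with nodes -1, 0, 1:
  L_0(t) = t(t - 1) / 2
  L_1(t) = (t + 1)(t - 1) / -1
  L_2(t) = (t + 1)t / 2
Then p(t) = -5·L_0(t) - 1·L_1(t) + 1·L_2(t).
Expanding and collecting terms gives p(t) = -t² + 3t - 1.
Check: p(1) = 1. ✓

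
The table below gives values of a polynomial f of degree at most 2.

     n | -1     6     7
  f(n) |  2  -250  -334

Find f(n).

Using the Lagrange interpolation formula with nodes -1, 6, 7:
  L_0(n) = (n - 6)(n - 7) / 56
  L_1(n) = (n + 1)(n - 7) / -7
  L_2(n) = (n + 1)(n - 6) / 8
Then f(n) = 2·L_0(n) - 250·L_1(n) - 334·L_2(n).
Expanding and collecting terms gives f(n) = -6n² - 6n + 2.
Check: f(-1) = 2. ✓

f(n) = -6n^2 - 6n + 2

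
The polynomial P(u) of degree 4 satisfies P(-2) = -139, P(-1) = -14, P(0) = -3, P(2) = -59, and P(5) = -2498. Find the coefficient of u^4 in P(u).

-5

Write P(u) = au^4 + bu^3 + cu^2 + du + e. Substituting each data point gives a linear system:
  16a - 8b + 4c - 2d + e = -139
  a - b + c - d + e = -14
  e = -3
  16a + 8b + 4c + 2d + e = -59
  625a + 125b + 25c + 5d + e = -2498
Solving the system yields a = -5, b = 6, c = -4, d = -4, e = -3.
So P(u) = -5u^4 + 6u^3 - 4u^2 - 4u - 3.
The leading coefficient is -5.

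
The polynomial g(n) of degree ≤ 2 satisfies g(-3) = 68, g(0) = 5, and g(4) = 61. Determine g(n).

g(n) = 5n^2 - 6n + 5

Write g(n) = an^2 + bn + c. Substituting each data point gives a linear system:
  9a - 3b + c = 68
  c = 5
  16a + 4b + c = 61
Solving the system yields a = 5, b = -6, c = 5.
So g(n) = 5n^2 - 6n + 5.
Check: g(4) = 61. ✓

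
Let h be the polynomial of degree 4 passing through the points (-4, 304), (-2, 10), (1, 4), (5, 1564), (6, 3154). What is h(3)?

Using the Lagrange interpolation formula with nodes -4, -2, 1, 5, 6:
  L_0(n) = (n + 2)(n - 1)(n - 5)(n - 6) / 900
  L_1(n) = (n + 4)(n - 1)(n - 5)(n - 6) / -336
  L_2(n) = (n + 4)(n + 2)(n - 5)(n - 6) / 300
  L_3(n) = (n + 4)(n + 2)(n - 1)(n - 6) / -252
  L_4(n) = (n + 4)(n + 2)(n - 1)(n - 5) / 400
Then h(n) = 304·L_0(n) + 10·L_1(n) + 4·L_2(n) + 1564·L_3(n) + 3154·L_4(n).
Expanding and collecting terms gives h(n) = 2n^4 + 3n^3 - 2n^2 - 3n + 4.
Evaluating at n = 3: h(3) = 220.

220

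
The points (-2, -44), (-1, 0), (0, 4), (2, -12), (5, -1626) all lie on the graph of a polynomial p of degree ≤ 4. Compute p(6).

-3500

Write p(n) = an^4 + bn^3 + cn^2 + dn + e. Substituting each data point gives a linear system:
  16a - 8b + 4c - 2d + e = -44
  a - b + c - d + e = 0
  e = 4
  16a + 8b + 4c + 2d + e = -12
  625a + 125b + 25c + 5d + e = -1626
Solving the system yields a = -3, b = 1, c = 4, d = 4, e = 4.
So p(n) = -3n⁴ + n³ + 4n² + 4n + 4.
Then p(6) = -3500.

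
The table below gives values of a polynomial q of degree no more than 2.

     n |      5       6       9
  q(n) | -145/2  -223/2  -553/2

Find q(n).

q(n) = -4n^2 + 5n + 5/2

Using the Lagrange interpolation formula with nodes 5, 6, 9:
  L_0(n) = (n - 6)(n - 9) / 4
  L_1(n) = (n - 5)(n - 9) / -3
  L_2(n) = (n - 5)(n - 6) / 12
Then q(n) = -145/2·L_0(n) - 223/2·L_1(n) - 553/2·L_2(n).
Expanding and collecting terms gives q(n) = -4n^2 + 5n + 5/2.
Check: q(5) = -145/2. ✓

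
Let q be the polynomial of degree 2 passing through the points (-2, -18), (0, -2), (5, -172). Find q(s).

Using the Lagrange interpolation formula with nodes -2, 0, 5:
  L_0(s) = s(s - 5) / 14
  L_1(s) = (s + 2)(s - 5) / -10
  L_2(s) = (s + 2)s / 35
Then q(s) = -18·L_0(s) - 2·L_1(s) - 172·L_2(s).
Expanding and collecting terms gives q(s) = -6s² - 4s - 2.
Check: q(-2) = -18. ✓

q(s) = -6s^2 - 4s - 2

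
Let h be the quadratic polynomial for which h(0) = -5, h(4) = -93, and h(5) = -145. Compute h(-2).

-33

Write h(u) = au^2 + bu + c. Substituting each data point gives a linear system:
  c = -5
  16a + 4b + c = -93
  25a + 5b + c = -145
Solving the system yields a = -6, b = 2, c = -5.
So h(u) = -6u² + 2u - 5.
Then h(-2) = -33.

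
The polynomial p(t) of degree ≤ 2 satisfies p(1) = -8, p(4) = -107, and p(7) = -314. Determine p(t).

p(t) = -6t^2 - 3t + 1

Write p(t) = at^2 + bt + c. Substituting each data point gives a linear system:
  a + b + c = -8
  16a + 4b + c = -107
  49a + 7b + c = -314
Solving the system yields a = -6, b = -3, c = 1.
So p(t) = -6t² - 3t + 1.
Check: p(7) = -314. ✓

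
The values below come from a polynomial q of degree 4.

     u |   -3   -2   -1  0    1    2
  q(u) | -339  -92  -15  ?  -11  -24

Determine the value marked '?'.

-6

On equispaced nodes a degree-4 polynomial has vanishing fifth forward difference, so
  - q(-3) + 5·q(-2) - 10·q(-1) + 10·q(0) - 5·q(1) + q(2) = 0.
Substituting the known values and solving for q(0):
  10·q(0) = -60
  q(0) = -6.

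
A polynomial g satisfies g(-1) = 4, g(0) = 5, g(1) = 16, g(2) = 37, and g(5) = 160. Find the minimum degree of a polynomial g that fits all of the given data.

Divided differences on the nodes -1, 0, 1, 2, 5:
  order 0: 4  5  16  37  160
  order 1: 1  11  21  41
  order 2: 5  5  5
  order 3: 0  0
  order 4: 0
The order-2 divided differences are all 5 (nonzero) and every higher order vanishes, so the data lies on a polynomial of degree exactly 2.

2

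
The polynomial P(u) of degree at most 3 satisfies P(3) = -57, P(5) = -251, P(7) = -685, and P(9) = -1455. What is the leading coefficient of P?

Write P(u) = au^3 + bu^2 + cu + d. Substituting each data point gives a linear system:
  27a + 9b + 3c + d = -57
  125a + 25b + 5c + d = -251
  343a + 49b + 7c + d = -685
  729a + 81b + 9c + d = -1455
Solving the system yields a = -2, b = 0, c = 1, d = -6.
So P(u) = -2u^3 + u - 6.
The leading coefficient is -2.

-2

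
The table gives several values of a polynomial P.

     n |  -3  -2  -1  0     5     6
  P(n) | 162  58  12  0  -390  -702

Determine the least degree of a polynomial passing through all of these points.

Divided differences on the nodes -3, -2, -1, 0, 5, 6:
  order 0: 162  58  12  0  -390  -702
  order 1: -104  -46  -12  -78  -312
  order 2: 29  17  -11  -39
  order 3: -4  -4  -4
  order 4: 0  0
  order 5: 0
The order-3 divided differences are all -4 (nonzero) and every higher order vanishes, so the data lies on a polynomial of degree exactly 3.

3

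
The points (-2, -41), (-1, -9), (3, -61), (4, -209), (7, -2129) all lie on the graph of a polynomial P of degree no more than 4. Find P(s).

P(s) = -s^4 + s^3 - 2s^2 + 4s - 1

Write P(s) = as^4 + bs^3 + cs^2 + ds + e. Substituting each data point gives a linear system:
  16a - 8b + 4c - 2d + e = -41
  a - b + c - d + e = -9
  81a + 27b + 9c + 3d + e = -61
  256a + 64b + 16c + 4d + e = -209
  2401a + 343b + 49c + 7d + e = -2129
Solving the system yields a = -1, b = 1, c = -2, d = 4, e = -1.
So P(s) = -s^4 + s^3 - 2s^2 + 4s - 1.
Check: P(-1) = -9. ✓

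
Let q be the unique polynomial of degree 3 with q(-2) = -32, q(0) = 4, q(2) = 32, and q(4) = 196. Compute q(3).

88

Write q(x) = ax^3 + bx^2 + cx + d. Substituting each data point gives a linear system:
  -8a + 4b - 2c + d = -32
  d = 4
  8a + 4b + 2c + d = 32
  64a + 16b + 4c + d = 196
Solving the system yields a = 3, b = -1, c = 4, d = 4.
So q(x) = 3x^3 - x^2 + 4x + 4.
Then q(3) = 88.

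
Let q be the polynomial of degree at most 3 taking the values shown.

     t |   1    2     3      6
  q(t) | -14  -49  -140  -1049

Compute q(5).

-610

Write q(t) = at^3 + bt^2 + ct + d. Substituting each data point gives a linear system:
  a + b + c + d = -14
  8a + 4b + 2c + d = -49
  27a + 9b + 3c + d = -140
  216a + 36b + 6c + d = -1049
Solving the system yields a = -5, b = 2, c = -6, d = -5.
So q(t) = -5t^3 + 2t^2 - 6t - 5.
Then q(5) = -610.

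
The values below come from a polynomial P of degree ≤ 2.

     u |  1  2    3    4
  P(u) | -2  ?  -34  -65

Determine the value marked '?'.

The 3 known points determine the degree-2 polynomial uniquely.
Write P(u) = au^2 + bu + c. Substituting each data point gives a linear system:
  a + b + c = -2
  9a + 3b + c = -34
  16a + 4b + c = -65
Solving the system yields a = -5, b = 4, c = -1.
So P(u) = -5u^2 + 4u - 1.
Then P(2) = -13.

-13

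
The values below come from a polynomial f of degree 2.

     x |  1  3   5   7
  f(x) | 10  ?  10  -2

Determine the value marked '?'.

The 3 known points determine the degree-2 polynomial uniquely.
Write f(x) = ax^2 + bx + c. Substituting each data point gives a linear system:
  a + b + c = 10
  25a + 5b + c = 10
  49a + 7b + c = -2
Solving the system yields a = -1, b = 6, c = 5.
So f(x) = -x² + 6x + 5.
Then f(3) = 14.

14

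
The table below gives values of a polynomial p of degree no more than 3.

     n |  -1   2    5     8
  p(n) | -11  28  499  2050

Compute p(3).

105

Using the Lagrange interpolation formula with nodes -1, 2, 5, 8:
  L_0(n) = (n - 2)(n - 5)(n - 8) / -162
  L_1(n) = (n + 1)(n - 5)(n - 8) / 54
  L_2(n) = (n + 1)(n - 2)(n - 8) / -54
  L_3(n) = (n + 1)(n - 2)(n - 5) / 162
Then p(n) = -11·L_0(n) + 28·L_1(n) + 499·L_2(n) + 2050·L_3(n).
Expanding and collecting terms gives p(n) = 4n^3 + n - 6.
Evaluating at n = 3: p(3) = 105.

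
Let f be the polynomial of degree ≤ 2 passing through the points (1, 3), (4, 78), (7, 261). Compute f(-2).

Using the Lagrange interpolation formula with nodes 1, 4, 7:
  L_0(n) = (n - 4)(n - 7) / 18
  L_1(n) = (n - 1)(n - 7) / -9
  L_2(n) = (n - 1)(n - 4) / 18
Then f(n) = 3·L_0(n) + 78·L_1(n) + 261·L_2(n).
Expanding and collecting terms gives f(n) = 6n^2 - 5n + 2.
Evaluating at n = -2: f(-2) = 36.

36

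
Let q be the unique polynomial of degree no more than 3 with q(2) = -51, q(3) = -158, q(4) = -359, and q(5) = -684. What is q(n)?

Using the Lagrange interpolation formula with nodes 2, 3, 4, 5:
  L_0(n) = (n - 3)(n - 4)(n - 5) / -6
  L_1(n) = (n - 2)(n - 4)(n - 5) / 2
  L_2(n) = (n - 2)(n - 3)(n - 5) / -2
  L_3(n) = (n - 2)(n - 3)(n - 4) / 6
Then q(n) = -51·L_0(n) - 158·L_1(n) - 359·L_2(n) - 684·L_3(n).
Expanding and collecting terms gives q(n) = -5n^3 - 2n^2 - 2n + 1.
Check: q(2) = -51. ✓

q(n) = -5n^3 - 2n^2 - 2n + 1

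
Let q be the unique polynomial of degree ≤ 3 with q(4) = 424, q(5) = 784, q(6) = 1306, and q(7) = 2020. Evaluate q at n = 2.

70

Forward differences of the values at n = 4, 5, 6, 7:
  q  : 424  784  1306  2020
  Δ  : 360  522  714
  Δ^2: 162  192
  Δ^3: 30
The third differences are constant, confirming degree 3.
Interpolating (Newton forward form) and evaluating at n = 2 gives q(2) = 70.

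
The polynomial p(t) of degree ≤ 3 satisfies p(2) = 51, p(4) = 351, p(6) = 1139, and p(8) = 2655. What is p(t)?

Using the Lagrange interpolation formula with nodes 2, 4, 6, 8:
  L_0(t) = (t - 4)(t - 6)(t - 8) / -48
  L_1(t) = (t - 2)(t - 6)(t - 8) / 16
  L_2(t) = (t - 2)(t - 4)(t - 8) / -16
  L_3(t) = (t - 2)(t - 4)(t - 6) / 48
Then p(t) = 51·L_0(t) + 351·L_1(t) + 1139·L_2(t) + 2655·L_3(t).
Expanding and collecting terms gives p(t) = 5t^3 + t^2 + 4t - 1.
Check: p(4) = 351. ✓

p(t) = 5t^3 + t^2 + 4t - 1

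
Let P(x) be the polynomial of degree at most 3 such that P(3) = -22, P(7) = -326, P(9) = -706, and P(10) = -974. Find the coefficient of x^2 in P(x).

0

Write P(x) = ax^3 + bx^2 + cx + d. Substituting each data point gives a linear system:
  27a + 9b + 3c + d = -22
  343a + 49b + 7c + d = -326
  729a + 81b + 9c + d = -706
  1000a + 100b + 10c + d = -974
Solving the system yields a = -1, b = 0, c = 3, d = -4.
So P(x) = -x^3 + 3x - 4.
The coefficient of x^2 is 0.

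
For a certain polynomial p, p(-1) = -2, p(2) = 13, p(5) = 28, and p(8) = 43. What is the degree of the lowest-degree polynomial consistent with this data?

Forward differences of the values at s = -1, 2, 5, 8:
  p  : -2  13  28  43
  Δ  : 15  15  15
  Δ^2: 0  0
  Δ^3: 0
The first differences are constant (15) and nonzero, while all higher differences vanish, so the minimal degree is 1.

1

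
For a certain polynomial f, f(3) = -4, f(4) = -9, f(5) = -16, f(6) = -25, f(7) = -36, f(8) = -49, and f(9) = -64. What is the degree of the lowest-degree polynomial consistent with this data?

2

Forward differences of the values at t = 3, 4, 5, 6, 7, 8, 9:
  f  : -4  -9  -16  -25  -36  -49  -64
  Δ  : -5  -7  -9  -11  -13  -15
  Δ^2: -2  -2  -2  -2  -2
  Δ^3: 0  0  0  0
  Δ^4: 0  0  0
  Δ^5: 0  0
  Δ^6: 0
The second differences are constant (-2) and nonzero, while all higher differences vanish, so the minimal degree is 2.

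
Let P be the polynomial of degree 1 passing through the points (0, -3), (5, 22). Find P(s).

Write P(s) = as + b. Substituting each data point gives a linear system:
  b = -3
  5a + b = 22
Solving the system yields a = 5, b = -3.
So P(s) = 5s - 3.
Check: P(5) = 22. ✓

P(s) = 5s - 3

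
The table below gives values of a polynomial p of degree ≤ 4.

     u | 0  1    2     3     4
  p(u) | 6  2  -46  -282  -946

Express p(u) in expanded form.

Write p(u) = au^4 + bu^3 + cu^2 + du + e. Substituting each data point gives a linear system:
  e = 6
  a + b + c + d + e = 2
  16a + 8b + 4c + 2d + e = -46
  81a + 27b + 9c + 3d + e = -282
  256a + 64b + 16c + 4d + e = -946
Solving the system yields a = -4, b = 0, c = 6, d = -6, e = 6.
So p(u) = -4u^4 + 6u^2 - 6u + 6.
Check: p(0) = 6. ✓

p(u) = -4u^4 + 6u^2 - 6u + 6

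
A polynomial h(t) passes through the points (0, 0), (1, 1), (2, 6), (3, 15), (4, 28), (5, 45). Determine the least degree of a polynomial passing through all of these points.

2

Forward differences of the values at t = 0, 1, 2, 3, 4, 5:
  h  : 0  1  6  15  28  45
  Δ  : 1  5  9  13  17
  Δ^2: 4  4  4  4
  Δ^3: 0  0  0
  Δ^4: 0  0
  Δ^5: 0
The second differences are constant (4) and nonzero, while all higher differences vanish, so the minimal degree is 2.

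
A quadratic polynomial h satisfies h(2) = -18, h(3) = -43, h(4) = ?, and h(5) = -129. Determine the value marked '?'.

On equispaced nodes a degree-2 polynomial has vanishing third forward difference, so
  - h(2) + 3·h(3) - 3·h(4) + h(5) = 0.
Substituting the known values and solving for h(4):
  -3·h(4) = 240
  h(4) = -80.

-80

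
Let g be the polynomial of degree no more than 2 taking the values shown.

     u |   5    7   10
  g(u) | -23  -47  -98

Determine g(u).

Write g(u) = au^2 + bu + c. Substituting each data point gives a linear system:
  25a + 5b + c = -23
  49a + 7b + c = -47
  100a + 10b + c = -98
Solving the system yields a = -1, b = 0, c = 2.
So g(u) = -u^2 + 2.
Check: g(5) = -23. ✓

g(u) = -u^2 + 2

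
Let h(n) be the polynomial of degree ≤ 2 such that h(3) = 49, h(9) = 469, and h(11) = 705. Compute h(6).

205

Write h(n) = an^2 + bn + c. Substituting each data point gives a linear system:
  9a + 3b + c = 49
  81a + 9b + c = 469
  121a + 11b + c = 705
Solving the system yields a = 6, b = -2, c = 1.
So h(n) = 6n² - 2n + 1.
Then h(6) = 205.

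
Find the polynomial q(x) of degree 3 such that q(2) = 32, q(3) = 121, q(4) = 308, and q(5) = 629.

Using the Lagrange interpolation formula with nodes 2, 3, 4, 5:
  L_0(x) = (x - 3)(x - 4)(x - 5) / -6
  L_1(x) = (x - 2)(x - 4)(x - 5) / 2
  L_2(x) = (x - 2)(x - 3)(x - 5) / -2
  L_3(x) = (x - 2)(x - 3)(x - 4) / 6
Then q(x) = 32·L_0(x) + 121·L_1(x) + 308·L_2(x) + 629·L_3(x).
Expanding and collecting terms gives q(x) = 6x^3 - 5x^2 + 4.
Check: q(3) = 121. ✓

q(x) = 6x^3 - 5x^2 + 4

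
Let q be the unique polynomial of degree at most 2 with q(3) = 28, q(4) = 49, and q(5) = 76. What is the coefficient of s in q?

Write q(s) = as^2 + bs + c. Substituting each data point gives a linear system:
  9a + 3b + c = 28
  16a + 4b + c = 49
  25a + 5b + c = 76
Solving the system yields a = 3, b = 0, c = 1.
So q(s) = 3s^2 + 1.
The coefficient of s is 0.

0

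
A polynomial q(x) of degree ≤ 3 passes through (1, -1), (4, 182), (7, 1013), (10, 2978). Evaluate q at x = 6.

634

Write q(x) = ax^3 + bx^2 + cx + d. Substituting each data point gives a linear system:
  a + b + c + d = -1
  64a + 16b + 4c + d = 182
  343a + 49b + 7c + d = 1013
  1000a + 100b + 10c + d = 2978
Solving the system yields a = 3, b = 0, c = -2, d = -2.
So q(x) = 3x^3 - 2x - 2.
Then q(6) = 634.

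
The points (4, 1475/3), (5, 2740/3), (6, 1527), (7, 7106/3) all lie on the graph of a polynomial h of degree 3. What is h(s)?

h(s) = 6s^3 + 6s^2 + (5/3)s + 5

Using the Lagrange interpolation formula with nodes 4, 5, 6, 7:
  L_0(s) = (s - 5)(s - 6)(s - 7) / -6
  L_1(s) = (s - 4)(s - 6)(s - 7) / 2
  L_2(s) = (s - 4)(s - 5)(s - 7) / -2
  L_3(s) = (s - 4)(s - 5)(s - 6) / 6
Then h(s) = 1475/3·L_0(s) + 2740/3·L_1(s) + 1527·L_2(s) + 7106/3·L_3(s).
Expanding and collecting terms gives h(s) = 6s³ + 6s² + (5/3)s + 5.
Check: h(4) = 1475/3. ✓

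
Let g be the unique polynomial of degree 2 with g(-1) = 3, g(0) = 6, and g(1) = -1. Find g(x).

Write g(x) = ax^2 + bx + c. Substituting each data point gives a linear system:
  a - b + c = 3
  c = 6
  a + b + c = -1
Solving the system yields a = -5, b = -2, c = 6.
So g(x) = -5x^2 - 2x + 6.
Check: g(0) = 6. ✓

g(x) = -5x^2 - 2x + 6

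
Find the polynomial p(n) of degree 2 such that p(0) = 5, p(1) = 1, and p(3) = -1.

p(n) = n^2 - 5n + 5

Using the Lagrange interpolation formula with nodes 0, 1, 3:
  L_0(n) = (n - 1)(n - 3) / 3
  L_1(n) = n(n - 3) / -2
  L_2(n) = n(n - 1) / 6
Then p(n) = 5·L_0(n) + 1·L_1(n) - 1·L_2(n).
Expanding and collecting terms gives p(n) = n² - 5n + 5.
Check: p(1) = 1. ✓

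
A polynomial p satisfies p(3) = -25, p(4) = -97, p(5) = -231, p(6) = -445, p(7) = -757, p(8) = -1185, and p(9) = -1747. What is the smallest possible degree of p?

Forward differences of the values at u = 3, 4, 5, 6, 7, 8, 9:
  p  : -25  -97  -231  -445  -757  -1185  -1747
  Δ  : -72  -134  -214  -312  -428  -562
  Δ^2: -62  -80  -98  -116  -134
  Δ^3: -18  -18  -18  -18
  Δ^4: 0  0  0
  Δ^5: 0  0
  Δ^6: 0
The third differences are constant (-18) and nonzero, while all higher differences vanish, so the minimal degree is 3.

3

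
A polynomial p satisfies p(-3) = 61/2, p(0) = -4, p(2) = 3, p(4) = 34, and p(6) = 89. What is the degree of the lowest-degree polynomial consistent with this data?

2

Divided differences on the nodes -3, 0, 2, 4, 6:
  order 0: 61/2  -4  3  34  89
  order 1: -23/2  7/2  31/2  55/2
  order 2: 3  3  3
  order 3: 0  0
  order 4: 0
The order-2 divided differences are all 3 (nonzero) and every higher order vanishes, so the data lies on a polynomial of degree exactly 2.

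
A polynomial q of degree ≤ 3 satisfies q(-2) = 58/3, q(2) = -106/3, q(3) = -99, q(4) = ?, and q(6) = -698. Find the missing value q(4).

The 4 known points determine the degree-3 polynomial uniquely.
Write q(x) = ax^3 + bx^2 + cx + d. Substituting each data point gives a linear system:
  -8a + 4b - 2c + d = 58/3
  8a + 4b + 2c + d = -106/3
  27a + 9b + 3c + d = -99
  216a + 36b + 6c + d = -698
Solving the system yields a = -3, b = -1, c = -5/3, d = -4.
So q(x) = -3x^3 - x^2 - (5/3)x - 4.
Then q(4) = -656/3.

-656/3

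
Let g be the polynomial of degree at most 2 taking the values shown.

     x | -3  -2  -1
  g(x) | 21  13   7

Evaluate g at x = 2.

Write g(x) = ax^2 + bx + c. Substituting each data point gives a linear system:
  9a - 3b + c = 21
  4a - 2b + c = 13
  a - b + c = 7
Solving the system yields a = 1, b = -3, c = 3.
So g(x) = x² - 3x + 3.
Then g(2) = 1.

1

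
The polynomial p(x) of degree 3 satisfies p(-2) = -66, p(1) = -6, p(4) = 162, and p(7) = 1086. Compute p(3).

54

Forward differences of the values at x = -2, 1, 4, 7:
  p  : -66  -6  162  1086
  Δ  : 60  168  924
  Δ^2: 108  756
  Δ^3: 648
The third differences are constant, confirming degree 3.
Interpolating (Newton forward form) and evaluating at x = 3 gives p(3) = 54.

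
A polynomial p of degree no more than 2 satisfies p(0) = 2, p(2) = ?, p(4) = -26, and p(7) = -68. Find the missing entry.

The 3 known points determine the degree-2 polynomial uniquely.
Write p(t) = at^2 + bt + c. Substituting each data point gives a linear system:
  c = 2
  16a + 4b + c = -26
  49a + 7b + c = -68
Solving the system yields a = -1, b = -3, c = 2.
So p(t) = -t^2 - 3t + 2.
Then p(2) = -8.

-8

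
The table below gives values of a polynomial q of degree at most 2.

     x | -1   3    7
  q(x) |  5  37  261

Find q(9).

Using the Lagrange interpolation formula with nodes -1, 3, 7:
  L_0(x) = (x - 3)(x - 7) / 32
  L_1(x) = (x + 1)(x - 7) / -16
  L_2(x) = (x + 1)(x - 3) / 32
Then q(x) = 5·L_0(x) + 37·L_1(x) + 261·L_2(x).
Expanding and collecting terms gives q(x) = 6x^2 - 4x - 5.
Evaluating at x = 9: q(9) = 445.

445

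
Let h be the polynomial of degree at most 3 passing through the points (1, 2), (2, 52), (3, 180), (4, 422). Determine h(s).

h(s) = 6s^3 + 3s^2 - s - 6

Write h(s) = as^3 + bs^2 + cs + d. Substituting each data point gives a linear system:
  a + b + c + d = 2
  8a + 4b + 2c + d = 52
  27a + 9b + 3c + d = 180
  64a + 16b + 4c + d = 422
Solving the system yields a = 6, b = 3, c = -1, d = -6.
So h(s) = 6s^3 + 3s^2 - s - 6.
Check: h(1) = 2. ✓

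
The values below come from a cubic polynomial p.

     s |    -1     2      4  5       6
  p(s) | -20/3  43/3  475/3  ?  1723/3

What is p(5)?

970/3

The 4 known points determine the degree-3 polynomial uniquely.
Write p(s) = as^3 + bs^2 + cs + d. Substituting each data point gives a linear system:
  -a + b - c + d = -20/3
  8a + 4b + 2c + d = 43/3
  64a + 16b + 4c + d = 475/3
  216a + 36b + 6c + d = 1723/3
Solving the system yields a = 3, b = -2, c = 0, d = -5/3.
So p(s) = 3s³ - 2s² - 5/3.
Then p(5) = 970/3.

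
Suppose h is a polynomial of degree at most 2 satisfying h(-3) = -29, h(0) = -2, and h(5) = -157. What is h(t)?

h(t) = -5t^2 - 6t - 2

Using the Lagrange interpolation formula with nodes -3, 0, 5:
  L_0(t) = t(t - 5) / 24
  L_1(t) = (t + 3)(t - 5) / -15
  L_2(t) = (t + 3)t / 40
Then h(t) = -29·L_0(t) - 2·L_1(t) - 157·L_2(t).
Expanding and collecting terms gives h(t) = -5t² - 6t - 2.
Check: h(5) = -157. ✓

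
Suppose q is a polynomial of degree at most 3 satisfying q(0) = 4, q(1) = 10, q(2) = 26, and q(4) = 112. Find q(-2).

Write q(n) = an^3 + bn^2 + cn + d. Substituting each data point gives a linear system:
  d = 4
  a + b + c + d = 10
  8a + 4b + 2c + d = 26
  64a + 16b + 4c + d = 112
Solving the system yields a = 1, b = 2, c = 3, d = 4.
So q(n) = n³ + 2n² + 3n + 4.
Then q(-2) = -2.

-2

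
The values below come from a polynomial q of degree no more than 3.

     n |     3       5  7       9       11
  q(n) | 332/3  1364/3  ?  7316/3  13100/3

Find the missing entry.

On equispaced nodes a degree-3 polynomial has vanishing fourth forward difference, so
  q(3) - 4·q(5) + 6·q(7) - 4·q(9) + q(11) = 0.
Substituting the known values and solving for q(7):
  6·q(7) = 7096
  q(7) = 3548/3.

3548/3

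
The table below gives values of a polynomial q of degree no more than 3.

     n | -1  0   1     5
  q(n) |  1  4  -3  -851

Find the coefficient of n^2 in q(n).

-5

Write q(n) = an^3 + bn^2 + cn + d. Substituting each data point gives a linear system:
  -a + b - c + d = 1
  d = 4
  a + b + c + d = -3
  125a + 25b + 5c + d = -851
Solving the system yields a = -6, b = -5, c = 4, d = 4.
So q(n) = -6n³ - 5n² + 4n + 4.
The coefficient of n^2 is -5.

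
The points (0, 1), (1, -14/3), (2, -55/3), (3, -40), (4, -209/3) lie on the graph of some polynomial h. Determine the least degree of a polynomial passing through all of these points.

Forward differences of the values at u = 0, 1, 2, 3, 4:
  h  : 1  -14/3  -55/3  -40  -209/3
  Δ  : -17/3  -41/3  -65/3  -89/3
  Δ^2: -8  -8  -8
  Δ^3: 0  0
  Δ^4: 0
The second differences are constant (-8) and nonzero, while all higher differences vanish, so the minimal degree is 2.

2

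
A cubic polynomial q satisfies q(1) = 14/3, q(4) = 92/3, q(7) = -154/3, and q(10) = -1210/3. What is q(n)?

Using the Lagrange interpolation formula with nodes 1, 4, 7, 10:
  L_0(n) = (n - 4)(n - 7)(n - 10) / -162
  L_1(n) = (n - 1)(n - 7)(n - 10) / 54
  L_2(n) = (n - 1)(n - 4)(n - 10) / -54
  L_3(n) = (n - 1)(n - 4)(n - 7) / 162
Then q(n) = 14/3·L_0(n) + 92/3·L_1(n) - 154/3·L_2(n) - 1210/3·L_3(n).
Expanding and collecting terms gives q(n) = -n^3 + 6n^2 - (1/3)n.
Check: q(1) = 14/3. ✓

q(n) = -n^3 + 6n^2 - (1/3)n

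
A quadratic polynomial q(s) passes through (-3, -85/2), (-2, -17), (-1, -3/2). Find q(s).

q(s) = -5s^2 + (1/2)s + 4

Using the Lagrange interpolation formula with nodes -3, -2, -1:
  L_0(s) = (s + 2)(s + 1) / 2
  L_1(s) = (s + 3)(s + 1) / -1
  L_2(s) = (s + 3)(s + 2) / 2
Then q(s) = -85/2·L_0(s) - 17·L_1(s) - 3/2·L_2(s).
Expanding and collecting terms gives q(s) = -5s² + (1/2)s + 4.
Check: q(-2) = -17. ✓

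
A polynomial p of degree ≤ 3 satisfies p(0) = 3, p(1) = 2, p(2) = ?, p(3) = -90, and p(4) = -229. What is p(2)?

The 4 known points determine the degree-3 polynomial uniquely.
Write p(n) = an^3 + bn^2 + cn + d. Substituting each data point gives a linear system:
  d = 3
  a + b + c + d = 2
  27a + 9b + 3c + d = -90
  64a + 16b + 4c + d = -229
Solving the system yields a = -4, b = 1, c = 2, d = 3.
So p(n) = -4n³ + n² + 2n + 3.
Then p(2) = -21.

-21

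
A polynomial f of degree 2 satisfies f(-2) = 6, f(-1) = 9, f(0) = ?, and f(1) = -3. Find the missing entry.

6

The 3 known points determine the degree-2 polynomial uniquely.
Write f(n) = an^2 + bn + c. Substituting each data point gives a linear system:
  4a - 2b + c = 6
  a - b + c = 9
  a + b + c = -3
Solving the system yields a = -3, b = -6, c = 6.
So f(n) = -3n² - 6n + 6.
Then f(0) = 6.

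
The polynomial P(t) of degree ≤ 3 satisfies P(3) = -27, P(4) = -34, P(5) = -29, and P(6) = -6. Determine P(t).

P(t) = t^3 - 6t^2 - 2t + 6

Write P(t) = at^3 + bt^2 + ct + d. Substituting each data point gives a linear system:
  27a + 9b + 3c + d = -27
  64a + 16b + 4c + d = -34
  125a + 25b + 5c + d = -29
  216a + 36b + 6c + d = -6
Solving the system yields a = 1, b = -6, c = -2, d = 6.
So P(t) = t^3 - 6t^2 - 2t + 6.
Check: P(3) = -27. ✓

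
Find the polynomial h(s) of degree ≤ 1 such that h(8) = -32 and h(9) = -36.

Using the Lagrange interpolation formula with nodes 8, 9:
  L_0(s) = (s - 9) / -1
  L_1(s) = (s - 8) / 1
Then h(s) = -32·L_0(s) - 36·L_1(s).
Expanding and collecting terms gives h(s) = -4s.
Check: h(8) = -32. ✓

h(s) = -4s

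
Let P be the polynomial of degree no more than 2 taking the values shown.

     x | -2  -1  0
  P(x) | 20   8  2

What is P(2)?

8

Write P(x) = ax^2 + bx + c. Substituting each data point gives a linear system:
  4a - 2b + c = 20
  a - b + c = 8
  c = 2
Solving the system yields a = 3, b = -3, c = 2.
So P(x) = 3x² - 3x + 2.
Then P(2) = 8.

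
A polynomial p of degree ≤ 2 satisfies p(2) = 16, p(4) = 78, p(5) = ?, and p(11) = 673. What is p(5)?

The 3 known points determine the degree-2 polynomial uniquely.
Write p(u) = au^2 + bu + c. Substituting each data point gives a linear system:
  4a + 2b + c = 16
  16a + 4b + c = 78
  121a + 11b + c = 673
Solving the system yields a = 6, b = -5, c = 2.
So p(u) = 6u² - 5u + 2.
Then p(5) = 127.

127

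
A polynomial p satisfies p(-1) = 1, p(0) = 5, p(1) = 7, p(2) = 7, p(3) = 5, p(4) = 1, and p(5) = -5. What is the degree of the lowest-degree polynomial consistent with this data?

2

Forward differences of the values at n = -1, 0, 1, 2, 3, 4, 5:
  p  : 1  5  7  7  5  1  -5
  Δ  : 4  2  0  -2  -4  -6
  Δ^2: -2  -2  -2  -2  -2
  Δ^3: 0  0  0  0
  Δ^4: 0  0  0
  Δ^5: 0  0
  Δ^6: 0
The second differences are constant (-2) and nonzero, while all higher differences vanish, so the minimal degree is 2.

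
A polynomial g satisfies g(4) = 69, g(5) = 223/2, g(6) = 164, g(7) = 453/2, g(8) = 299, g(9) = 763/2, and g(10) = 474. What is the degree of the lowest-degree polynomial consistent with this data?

2

Forward differences of the values at s = 4, 5, 6, 7, 8, 9, 10:
  g  : 69  223/2  164  453/2  299  763/2  474
  Δ  : 85/2  105/2  125/2  145/2  165/2  185/2
  Δ^2: 10  10  10  10  10
  Δ^3: 0  0  0  0
  Δ^4: 0  0  0
  Δ^5: 0  0
  Δ^6: 0
The second differences are constant (10) and nonzero, while all higher differences vanish, so the minimal degree is 2.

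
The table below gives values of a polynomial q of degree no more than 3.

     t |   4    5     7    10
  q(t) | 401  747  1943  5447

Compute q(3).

183

Using the Lagrange interpolation formula with nodes 4, 5, 7, 10:
  L_0(t) = (t - 5)(t - 7)(t - 10) / -18
  L_1(t) = (t - 4)(t - 7)(t - 10) / 10
  L_2(t) = (t - 4)(t - 5)(t - 10) / -18
  L_3(t) = (t - 4)(t - 5)(t - 7) / 90
Then q(t) = 401·L_0(t) + 747·L_1(t) + 1943·L_2(t) + 5447·L_3(t).
Expanding and collecting terms gives q(t) = 5t³ + 4t² + 5t - 3.
Evaluating at t = 3: q(3) = 183.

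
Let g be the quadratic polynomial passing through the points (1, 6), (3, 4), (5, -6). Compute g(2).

6

Write g(n) = an^2 + bn + c. Substituting each data point gives a linear system:
  a + b + c = 6
  9a + 3b + c = 4
  25a + 5b + c = -6
Solving the system yields a = -1, b = 3, c = 4.
So g(n) = -n² + 3n + 4.
Then g(2) = 6.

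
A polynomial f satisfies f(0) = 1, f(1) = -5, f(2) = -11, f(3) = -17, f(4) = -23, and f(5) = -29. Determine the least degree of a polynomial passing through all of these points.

1

Forward differences of the values at s = 0, 1, 2, 3, 4, 5:
  f  : 1  -5  -11  -17  -23  -29
  Δ  : -6  -6  -6  -6  -6
  Δ^2: 0  0  0  0
  Δ^3: 0  0  0
  Δ^4: 0  0
  Δ^5: 0
The first differences are constant (-6) and nonzero, while all higher differences vanish, so the minimal degree is 1.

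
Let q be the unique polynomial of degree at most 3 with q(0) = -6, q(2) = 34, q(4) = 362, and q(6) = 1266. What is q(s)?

Using the Lagrange interpolation formula with nodes 0, 2, 4, 6:
  L_0(s) = (s - 2)(s - 4)(s - 6) / -48
  L_1(s) = s(s - 4)(s - 6) / 16
  L_2(s) = s(s - 2)(s - 6) / -16
  L_3(s) = s(s - 2)(s - 4) / 48
Then q(s) = -6·L_0(s) + 34·L_1(s) + 362·L_2(s) + 1266·L_3(s).
Expanding and collecting terms gives q(s) = 6s^3 - 4s - 6.
Check: q(6) = 1266. ✓

q(s) = 6s^3 - 4s - 6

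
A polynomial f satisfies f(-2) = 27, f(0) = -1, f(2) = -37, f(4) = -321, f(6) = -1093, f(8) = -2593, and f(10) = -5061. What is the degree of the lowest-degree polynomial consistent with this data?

3

Forward differences of the values at x = -2, 0, 2, 4, 6, 8, 10:
  f  : 27  -1  -37  -321  -1093  -2593  -5061
  Δ  : -28  -36  -284  -772  -1500  -2468
  Δ^2: -8  -248  -488  -728  -968
  Δ^3: -240  -240  -240  -240
  Δ^4: 0  0  0
  Δ^5: 0  0
  Δ^6: 0
The third differences are constant (-240) and nonzero, while all higher differences vanish, so the minimal degree is 3.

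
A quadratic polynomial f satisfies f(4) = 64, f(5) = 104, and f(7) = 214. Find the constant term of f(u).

4

Write f(u) = au^2 + bu + c. Substituting each data point gives a linear system:
  16a + 4b + c = 64
  25a + 5b + c = 104
  49a + 7b + c = 214
Solving the system yields a = 5, b = -5, c = 4.
So f(u) = 5u^2 - 5u + 4.
The constant term is 4.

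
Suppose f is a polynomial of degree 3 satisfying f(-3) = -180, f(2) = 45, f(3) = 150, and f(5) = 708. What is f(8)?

Using the Lagrange interpolation formula with nodes -3, 2, 3, 5:
  L_0(x) = (x - 2)(x - 3)(x - 5) / -240
  L_1(x) = (x + 3)(x - 3)(x - 5) / 15
  L_2(x) = (x + 3)(x - 2)(x - 5) / -12
  L_3(x) = (x + 3)(x - 2)(x - 3) / 48
Then f(x) = -180·L_0(x) + 45·L_1(x) + 150·L_2(x) + 708·L_3(x).
Expanding and collecting terms gives f(x) = 6x³ - 2x² + x + 3.
Evaluating at x = 8: f(8) = 2955.

2955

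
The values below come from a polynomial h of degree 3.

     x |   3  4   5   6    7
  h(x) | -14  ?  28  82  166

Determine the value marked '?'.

-2

The 4 known points determine the degree-3 polynomial uniquely.
Write h(x) = ax^3 + bx^2 + cx + d. Substituting each data point gives a linear system:
  27a + 9b + 3c + d = -14
  125a + 25b + 5c + d = 28
  216a + 36b + 6c + d = 82
  343a + 49b + 7c + d = 166
Solving the system yields a = 1, b = -3, c = -4, d = -2.
So h(x) = x³ - 3x² - 4x - 2.
Then h(4) = -2.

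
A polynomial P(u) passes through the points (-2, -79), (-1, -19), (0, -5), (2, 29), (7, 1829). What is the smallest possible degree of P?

Divided differences on the nodes -2, -1, 0, 2, 7:
  order 0: -79  -19  -5  29  1829
  order 1: 60  14  17  360
  order 2: -23  1  49
  order 3: 6  6
  order 4: 0
The order-3 divided differences are all 6 (nonzero) and every higher order vanishes, so the data lies on a polynomial of degree exactly 3.

3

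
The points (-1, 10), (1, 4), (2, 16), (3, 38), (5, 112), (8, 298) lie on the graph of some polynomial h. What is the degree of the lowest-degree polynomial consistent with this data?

Divided differences on the nodes -1, 1, 2, 3, 5, 8:
  order 0: 10  4  16  38  112  298
  order 1: -3  12  22  37  62
  order 2: 5  5  5  5
  order 3: 0  0  0
  order 4: 0  0
  order 5: 0
The order-2 divided differences are all 5 (nonzero) and every higher order vanishes, so the data lies on a polynomial of degree exactly 2.

2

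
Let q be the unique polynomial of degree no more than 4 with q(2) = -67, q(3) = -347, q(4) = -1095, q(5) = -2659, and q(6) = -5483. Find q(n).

q(n) = -4n^4 - 2n^3 + 4n^2 - 2n + 1

Write q(n) = an^4 + bn^3 + cn^2 + dn + e. Substituting each data point gives a linear system:
  16a + 8b + 4c + 2d + e = -67
  81a + 27b + 9c + 3d + e = -347
  256a + 64b + 16c + 4d + e = -1095
  625a + 125b + 25c + 5d + e = -2659
  1296a + 216b + 36c + 6d + e = -5483
Solving the system yields a = -4, b = -2, c = 4, d = -2, e = 1.
So q(n) = -4n^4 - 2n^3 + 4n^2 - 2n + 1.
Check: q(2) = -67. ✓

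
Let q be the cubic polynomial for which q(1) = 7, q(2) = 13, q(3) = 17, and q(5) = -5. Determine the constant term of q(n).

5

Write q(n) = an^3 + bn^2 + cn + d. Substituting each data point gives a linear system:
  a + b + c + d = 7
  8a + 4b + 2c + d = 13
  27a + 9b + 3c + d = 17
  125a + 25b + 5c + d = -5
Solving the system yields a = -1, b = 5, c = -2, d = 5.
So q(n) = -n^3 + 5n^2 - 2n + 5.
The constant term is 5.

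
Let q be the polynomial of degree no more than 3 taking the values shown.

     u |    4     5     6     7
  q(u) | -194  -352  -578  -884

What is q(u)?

q(u) = -2u^3 - 4u^2 - 2

Write q(u) = au^3 + bu^2 + cu + d. Substituting each data point gives a linear system:
  64a + 16b + 4c + d = -194
  125a + 25b + 5c + d = -352
  216a + 36b + 6c + d = -578
  343a + 49b + 7c + d = -884
Solving the system yields a = -2, b = -4, c = 0, d = -2.
So q(u) = -2u^3 - 4u^2 - 2.
Check: q(5) = -352. ✓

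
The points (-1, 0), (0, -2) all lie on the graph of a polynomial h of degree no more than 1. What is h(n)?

h(n) = -2n - 2

Using the Lagrange interpolation formula with nodes -1, 0:
  L_0(n) = n / -1
  L_1(n) = (n + 1) / 1
Then h(n) = 0·L_0(n) - 2·L_1(n).
Expanding and collecting terms gives h(n) = -2n - 2.
Check: h(-1) = 0. ✓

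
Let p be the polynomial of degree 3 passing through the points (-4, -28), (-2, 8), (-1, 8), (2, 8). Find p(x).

p(x) = x^3 + x^2 - 4x + 4

Write p(x) = ax^3 + bx^2 + cx + d. Substituting each data point gives a linear system:
  -64a + 16b - 4c + d = -28
  -8a + 4b - 2c + d = 8
  -a + b - c + d = 8
  8a + 4b + 2c + d = 8
Solving the system yields a = 1, b = 1, c = -4, d = 4.
So p(x) = x^3 + x^2 - 4x + 4.
Check: p(-1) = 8. ✓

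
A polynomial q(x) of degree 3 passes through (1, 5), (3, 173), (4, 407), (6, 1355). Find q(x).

q(x) = 6x^3 + 2x^2 - 2x - 1

Write q(x) = ax^3 + bx^2 + cx + d. Substituting each data point gives a linear system:
  a + b + c + d = 5
  27a + 9b + 3c + d = 173
  64a + 16b + 4c + d = 407
  216a + 36b + 6c + d = 1355
Solving the system yields a = 6, b = 2, c = -2, d = -1.
So q(x) = 6x³ + 2x² - 2x - 1.
Check: q(4) = 407. ✓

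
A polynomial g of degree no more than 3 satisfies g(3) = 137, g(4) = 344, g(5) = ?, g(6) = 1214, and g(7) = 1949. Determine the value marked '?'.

The 4 known points determine the degree-3 polynomial uniquely.
Write g(u) = au^3 + bu^2 + cu + d. Substituting each data point gives a linear system:
  27a + 9b + 3c + d = 137
  64a + 16b + 4c + d = 344
  216a + 36b + 6c + d = 1214
  343a + 49b + 7c + d = 1949
Solving the system yields a = 6, b = -2, c = -1, d = -4.
So g(u) = 6u³ - 2u² - u - 4.
Then g(5) = 691.

691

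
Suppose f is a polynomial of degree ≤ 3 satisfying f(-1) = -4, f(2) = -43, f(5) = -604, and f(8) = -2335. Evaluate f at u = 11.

Forward differences of the values at u = -1, 2, 5, 8:
  f  : -4  -43  -604  -2335
  Δ  : -39  -561  -1731
  Δ^2: -522  -1170
  Δ^3: -648
The third differences are constant, confirming degree 3.
Interpolating (Newton forward form) and evaluating at u = 11 gives f(11) = -5884.

-5884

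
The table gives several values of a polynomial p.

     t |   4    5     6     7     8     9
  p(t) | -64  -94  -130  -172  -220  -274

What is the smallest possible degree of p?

Forward differences of the values at t = 4, 5, 6, 7, 8, 9:
  p  : -64  -94  -130  -172  -220  -274
  Δ  : -30  -36  -42  -48  -54
  Δ^2: -6  -6  -6  -6
  Δ^3: 0  0  0
  Δ^4: 0  0
  Δ^5: 0
The second differences are constant (-6) and nonzero, while all higher differences vanish, so the minimal degree is 2.

2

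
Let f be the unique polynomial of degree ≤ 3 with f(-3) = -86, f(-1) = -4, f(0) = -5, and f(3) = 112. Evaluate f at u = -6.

Write f(u) = au^3 + bu^2 + cu + d. Substituting each data point gives a linear system:
  -27a + 9b - 3c + d = -86
  -a + b - c + d = -4
  d = -5
  27a + 9b + 3c + d = 112
Solving the system yields a = 4, b = 2, c = -3, d = -5.
So f(u) = 4u³ + 2u² - 3u - 5.
Then f(-6) = -779.

-779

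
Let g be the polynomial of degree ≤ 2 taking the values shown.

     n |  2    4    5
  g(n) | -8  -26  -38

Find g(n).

Write g(n) = an^2 + bn + c. Substituting each data point gives a linear system:
  4a + 2b + c = -8
  16a + 4b + c = -26
  25a + 5b + c = -38
Solving the system yields a = -1, b = -3, c = 2.
So g(n) = -n^2 - 3n + 2.
Check: g(2) = -8. ✓

g(n) = -n^2 - 3n + 2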